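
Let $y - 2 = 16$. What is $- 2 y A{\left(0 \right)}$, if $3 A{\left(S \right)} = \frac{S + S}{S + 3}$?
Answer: $0$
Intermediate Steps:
$y = 18$ ($y = 2 + 16 = 18$)
$A{\left(S \right)} = \frac{2 S}{3 \left(3 + S\right)}$ ($A{\left(S \right)} = \frac{\left(S + S\right) \frac{1}{S + 3}}{3} = \frac{2 S \frac{1}{3 + S}}{3} = \frac{2 S}{3 \left(3 + S\right)}$)
$- 2 y A{\left(0 \right)} = \left(-2\right) 18 \cdot \frac{2}{3} \cdot 0 \frac{1}{3 + 0} = - 36 \cdot \frac{2}{3} \cdot 0 \cdot \frac{1}{3} = \left(-36\right) 0 = 0$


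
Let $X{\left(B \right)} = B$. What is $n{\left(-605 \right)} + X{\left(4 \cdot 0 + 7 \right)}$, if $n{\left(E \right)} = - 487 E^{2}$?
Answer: $-178254168$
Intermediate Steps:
$n{\left(-605 \right)} + X{\left(4 \cdot 0 + 7 \right)} = - 487 \left(-605\right)^{2} + \left(4 \cdot 0 + 7\right) = \left(-487\right) 366025 + \left(0 + 7\right) = -178254175 + 7 = -178254168$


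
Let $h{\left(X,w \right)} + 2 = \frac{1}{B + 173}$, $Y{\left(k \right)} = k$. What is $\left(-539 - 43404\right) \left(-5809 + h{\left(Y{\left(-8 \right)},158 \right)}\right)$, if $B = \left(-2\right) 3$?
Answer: $\frac{42643869148}{167} \approx 2.5535 \cdot 10^{8}$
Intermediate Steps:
$B = -6$
$h{\left(X,w \right)} = - \frac{333}{167}$ ($h{\left(X,w \right)} = -2 + \frac{1}{-6 + 173} = -2 + \frac{1}{167} = - \frac{333}{167}$)
$\left(-539 - 43404\right) \left(-5809 + h{\left(Y{\left(-8 \right)},158 \right)}\right) = \left(-539 - 43404\right) \left(-5809 - \frac{333}{167}\right) = \left(-43943\right) \left(- \frac{970436}{167}\right) = \frac{42643869148}{167}$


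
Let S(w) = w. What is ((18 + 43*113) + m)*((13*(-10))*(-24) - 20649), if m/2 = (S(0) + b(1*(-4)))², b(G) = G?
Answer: -86049861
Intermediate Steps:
m = 32 (m = 2*(0 + 1*(-4))² = 2*(0 - 4)² = 2*(-4)² = 2*16 = 32)
((18 + 43*113) + m)*((13*(-10))*(-24) - 20649) = ((18 + 43*113) + 32)*((13*(-10))*(-24) - 20649) = ((18 + 4859) + 32)*(-130*(-24) - 20649) = (4877 + 32)*(3120 - 20649) = 4909*(-17529) = -86049861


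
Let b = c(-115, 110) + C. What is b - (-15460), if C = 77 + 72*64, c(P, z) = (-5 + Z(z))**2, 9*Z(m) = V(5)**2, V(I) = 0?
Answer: 20170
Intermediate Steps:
Z(m) = 0 (Z(m) = (1/9)*0**2 = (1/9)*0 = 0)
c(P, z) = 25 (c(P, z) = (-5 + 0)**2 = (-5)**2 = 25)
C = 4685 (C = 77 + 4608 = 4685)
b = 4710 (b = 25 + 4685 = 4710)
b - (-15460) = 4710 - (-15460) = 4710 - 1*(-15460) = 4710 + 15460 = 20170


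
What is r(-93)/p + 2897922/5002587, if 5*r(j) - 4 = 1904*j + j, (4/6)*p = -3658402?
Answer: 8933276735593/15251228571645 ≈ 0.58574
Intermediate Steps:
p = -5487603 (p = (3/2)*(-3658402) = -5487603)
r(j) = ⅘ + 381*j (r(j) = ⅘ + (1904*j + j)/5 = ⅘ + (1905*j)/5 = ⅘ + 381*j)
r(-93)/p + 2897922/5002587 = (⅘ + 381*(-93))/(-5487603) + 2897922/5002587 = (⅘ - 35433)*(-1/5487603) + 2897922*(1/5002587) = -177161/5*(-1/5487603) + 965974/1667529 = 177161/27438015 + 965974/1667529 = 8933276735593/15251228571645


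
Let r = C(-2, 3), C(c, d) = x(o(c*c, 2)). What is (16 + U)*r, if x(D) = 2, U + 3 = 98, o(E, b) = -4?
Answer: 222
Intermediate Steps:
U = 95 (U = -3 + 98 = 95)
C(c, d) = 2
r = 2
(16 + U)*r = (16 + 95)*2 = 111*2 = 222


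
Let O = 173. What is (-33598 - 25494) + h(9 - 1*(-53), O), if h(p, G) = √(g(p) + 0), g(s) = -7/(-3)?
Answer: -59092 + √21/3 ≈ -59091.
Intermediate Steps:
g(s) = 7/3 (g(s) = -7*(-⅓) = 7/3)
h(p, G) = √21/3 (h(p, G) = √(7/3 + 0) = √(7/3) = √21/3)
(-33598 - 25494) + h(9 - 1*(-53), O) = (-33598 - 25494) + √21/3 = -59092 + √21/3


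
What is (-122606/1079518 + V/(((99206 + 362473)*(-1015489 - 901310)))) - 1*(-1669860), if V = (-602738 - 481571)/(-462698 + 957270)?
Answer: 35861913575899955948060419525/21476001589972648416828 ≈ 1.6699e+6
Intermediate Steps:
V = -1084309/494572 ≈ -2.1924
(-122606/1079518 + V/(((99206 + 362473)*(-1015489 - 901310)))) - 1*(-1669860) = (-122606/1079518 - 1084309*1/((-1015489 - 901310)*(99206 + 362473))/494572) - 1*(-1669860) = (-122606*1/1079518 - 1084309/(494572*(461679*(-1916799)))) + 1669860 = (-5573/49069 - 1084309/494572/(-884945845521)) + 1669860 = (-5573/49069 - 1084309/494572*(-1/884945845521)) + 1669860 = (-5573/49069 + 1084309/437669436711012012) + 1669860 = -2439131770737263984555/21476001589972648416828 + 1669860 = 35861913575899955948060419525/21476001589972648416828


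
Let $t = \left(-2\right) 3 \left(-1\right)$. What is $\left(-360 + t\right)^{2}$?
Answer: $125316$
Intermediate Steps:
$t = 6$ ($t = \left(-6\right) \left(-1\right) = 6$)
$\left(-360 + t\right)^{2} = \left(-360 + 6\right)^{2} = \left(-354\right)^{2} = 125316$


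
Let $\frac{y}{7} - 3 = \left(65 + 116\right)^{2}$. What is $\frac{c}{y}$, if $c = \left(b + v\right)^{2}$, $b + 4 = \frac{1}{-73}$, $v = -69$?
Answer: $\frac{7102225}{305548873} \approx 0.023244$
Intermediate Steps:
$b = - \frac{293}{73}$ ($b = -4 + \frac{1}{-73} = -4 - \frac{1}{73} = - \frac{293}{73} \approx -4.0137$)
$c = \frac{28408900}{5329}$ ($c = \left(- \frac{293}{73} - 69\right)^{2} = \left(- \frac{5330}{73}\right)^{2} = \frac{28408900}{5329} \approx 5331.0$)
$y = 229348$ ($y = 21 + 7 \left(65 + 116\right)^{2} = 21 + 7 \cdot 181^{2} = 21 + 7 \cdot 32761 = 21 + 229327 = 229348$)
$\frac{c}{y} = \frac{28408900}{5329 \cdot 229348} = \frac{28408900}{5329} \cdot \frac{1}{229348} = \frac{7102225}{305548873}$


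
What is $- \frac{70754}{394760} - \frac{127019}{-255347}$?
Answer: $\frac{16037599401}{50400390860} \approx 0.3182$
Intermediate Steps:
$- \frac{70754}{394760} - \frac{127019}{-255347} = \left(-70754\right) \frac{1}{394760} - - \frac{127019}{255347} = - \frac{35377}{197380} + \frac{127019}{255347} = \frac{16037599401}{50400390860}$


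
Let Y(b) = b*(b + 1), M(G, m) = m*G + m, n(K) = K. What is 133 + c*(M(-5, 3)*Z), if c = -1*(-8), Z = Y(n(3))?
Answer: -1019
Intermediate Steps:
M(G, m) = m + G*m (M(G, m) = G*m + m = m + G*m)
Y(b) = b*(1 + b)
Z = 12 (Z = 3*(1 + 3) = 3*4 = 12)
c = 8
133 + c*(M(-5, 3)*Z) = 133 + 8*((3*(1 - 5))*12) = 133 + 8*((3*(-4))*12) = 133 + 8*(-12*12) = 133 + 8*(-144) = 133 - 1152 = -1019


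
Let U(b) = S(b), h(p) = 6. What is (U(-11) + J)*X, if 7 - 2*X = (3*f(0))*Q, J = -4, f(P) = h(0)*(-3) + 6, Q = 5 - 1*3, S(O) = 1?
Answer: -237/2 ≈ -118.50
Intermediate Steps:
U(b) = 1
Q = 2 (Q = 5 - 3 = 2)
f(P) = -12 (f(P) = 6*(-3) + 6 = -18 + 6 = -12)
X = 79/2 (X = 7/2 - 3*(-12)*2/2 = 7/2 - (-18)*2 = 7/2 - 1/2*(-72) = 7/2 + 36 = 79/2 ≈ 39.500)
(U(-11) + J)*X = (1 - 4)*(79/2) = -3*79/2 = -237/2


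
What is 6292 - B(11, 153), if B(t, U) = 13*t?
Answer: 6149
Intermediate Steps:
6292 - B(11, 153) = 6292 - 13*11 = 6292 - 1*143 = 6292 - 143 = 6149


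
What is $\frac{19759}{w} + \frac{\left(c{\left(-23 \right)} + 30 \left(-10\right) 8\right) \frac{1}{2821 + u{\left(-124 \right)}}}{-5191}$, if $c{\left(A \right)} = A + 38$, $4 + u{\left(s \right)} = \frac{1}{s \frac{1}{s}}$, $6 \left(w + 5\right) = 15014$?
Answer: $\frac{433567966173}{54797379548} \approx 7.9122$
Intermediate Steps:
$w = \frac{7492}{3}$ ($w = -5 + \frac{1}{6} \cdot 15014 = -5 + \frac{7507}{3} = \frac{7492}{3} \approx 2497.3$)
$u{\left(s \right)} = -3$ ($u{\left(s \right)} = -4 + \frac{1}{s \frac{1}{s}} = -4 + 1^{-1} = -4 + 1 = -3$)
$c{\left(A \right)} = 38 + A$
$\frac{19759}{w} + \frac{\left(c{\left(-23 \right)} + 30 \left(-10\right) 8\right) \frac{1}{2821 + u{\left(-124 \right)}}}{-5191} = \frac{19759}{\frac{7492}{3}} + \frac{\left(\left(38 - 23\right) + 30 \left(-10\right) 8\right) \frac{1}{2821 - 3}}{-5191} = 19759 \cdot \frac{3}{7492} + \frac{15 - 2400}{2818} \left(- \frac{1}{5191}\right) = \frac{59277}{7492} + \left(15 - 2400\right) \frac{1}{2818} \left(- \frac{1}{5191}\right) = \frac{59277}{7492} + \left(-2385\right) \frac{1}{2818} \left(- \frac{1}{5191}\right) = \frac{59277}{7492} - - \frac{2385}{14628238} = \frac{59277}{7492} + \frac{2385}{14628238} = \frac{433567966173}{54797379548}$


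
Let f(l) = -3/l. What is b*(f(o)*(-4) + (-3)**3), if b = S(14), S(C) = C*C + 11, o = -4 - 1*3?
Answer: -41607/7 ≈ -5943.9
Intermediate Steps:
o = -7 (o = -4 - 3 = -7)
S(C) = 11 + C**2 (S(C) = C**2 + 11 = 11 + C**2)
b = 207 (b = 11 + 14**2 = 11 + 196 = 207)
b*(f(o)*(-4) + (-3)**3) = 207*(-3/(-7)*(-4) + (-3)**3) = 207*(-3*(-1/7)*(-4) - 27) = 207*((3/7)*(-4) - 27) = 207*(-12/7 - 27) = 207*(-201/7) = -41607/7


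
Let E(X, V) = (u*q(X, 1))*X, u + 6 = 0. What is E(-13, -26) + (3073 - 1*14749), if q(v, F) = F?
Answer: -11598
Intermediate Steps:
u = -6 (u = -6 + 0 = -6)
E(X, V) = -6*X (E(X, V) = (-6*1)*X = -6*X)
E(-13, -26) + (3073 - 1*14749) = -6*(-13) + (3073 - 1*14749) = 78 + (3073 - 14749) = 78 - 11676 = -11598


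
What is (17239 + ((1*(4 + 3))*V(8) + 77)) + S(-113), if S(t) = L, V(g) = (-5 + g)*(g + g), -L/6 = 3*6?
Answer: 17544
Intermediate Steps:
L = -108 (L = -18*6 = -6*18 = -108)
V(g) = 2*g*(-5 + g) (V(g) = (-5 + g)*(2*g) = 2*g*(-5 + g))
S(t) = -108
(17239 + ((1*(4 + 3))*V(8) + 77)) + S(-113) = (17239 + ((1*(4 + 3))*(2*8*(-5 + 8)) + 77)) - 108 = (17239 + ((1*7)*(2*8*3) + 77)) - 108 = (17239 + (7*48 + 77)) - 108 = (17239 + (336 + 77)) - 108 = (17239 + 413) - 108 = 17652 - 108 = 17544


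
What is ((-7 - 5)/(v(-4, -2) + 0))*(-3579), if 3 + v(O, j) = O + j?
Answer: -4772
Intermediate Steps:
v(O, j) = -3 + O + j (v(O, j) = -3 + (O + j) = -3 + O + j)
((-7 - 5)/(v(-4, -2) + 0))*(-3579) = ((-7 - 5)/((-3 - 4 - 2) + 0))*(-3579) = -12/(-9 + 0)*(-3579) = -12/(-9)*(-3579) = -12*(-⅑)*(-3579) = (4/3)*(-3579) = -4772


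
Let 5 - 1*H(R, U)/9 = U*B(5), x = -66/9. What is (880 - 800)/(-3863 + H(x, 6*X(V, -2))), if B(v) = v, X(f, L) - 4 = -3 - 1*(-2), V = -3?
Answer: -20/1157 ≈ -0.017286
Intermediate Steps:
X(f, L) = 3 (X(f, L) = 4 + (-3 - 1*(-2)) = 4 + (-3 + 2) = 4 - 1 = 3)
x = -22/3 (x = -66*⅑ = -22/3 ≈ -7.3333)
H(R, U) = 45 - 45*U (H(R, U) = 45 - 9*U*5 = 45 - 45*U)
(880 - 800)/(-3863 + H(x, 6*X(V, -2))) = (880 - 800)/(-3863 + (45 - 270*3)) = 80/(-3863 + (45 - 45*18)) = 80/(-3863 + (45 - 810)) = 80/(-3863 - 765) = 80/(-4628) = 80*(-1/4628) = -20/1157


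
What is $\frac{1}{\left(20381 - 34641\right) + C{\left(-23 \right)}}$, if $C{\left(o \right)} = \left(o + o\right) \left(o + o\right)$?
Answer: $- \frac{1}{12144} \approx -8.2345 \cdot 10^{-5}$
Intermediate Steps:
$C{\left(o \right)} = 4 o^{2}$ ($C{\left(o \right)} = 2 o 2 o = 4 o^{2}$)
$\frac{1}{\left(20381 - 34641\right) + C{\left(-23 \right)}} = \frac{1}{\left(20381 - 34641\right) + 4 \left(-23\right)^{2}} = \frac{1}{-14260 + 4 \cdot 529} = \frac{1}{-14260 + 2116} = \frac{1}{-12144} = - \frac{1}{12144}$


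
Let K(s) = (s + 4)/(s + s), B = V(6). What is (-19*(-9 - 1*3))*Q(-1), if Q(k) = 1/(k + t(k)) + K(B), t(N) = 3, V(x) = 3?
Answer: 380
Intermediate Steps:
B = 3
K(s) = (4 + s)/(2*s) (K(s) = (4 + s)/((2*s)) = (4 + s)*(1/(2*s)) = (4 + s)/(2*s))
Q(k) = 7/6 + 1/(3 + k) (Q(k) = 1/(k + 3) + (½)*(4 + 3)/3 = 1/(3 + k) + (½)*(⅓)*7 = 1/(3 + k) + 7/6 = 7/6 + 1/(3 + k))
(-19*(-9 - 1*3))*Q(-1) = (-19*(-9 - 1*3))*((27 + 7*(-1))/(6*(3 - 1))) = (-19*(-9 - 3))*((⅙)*(27 - 7)/2) = (-19*(-12))*((⅙)*(½)*20) = 228*(5/3) = 380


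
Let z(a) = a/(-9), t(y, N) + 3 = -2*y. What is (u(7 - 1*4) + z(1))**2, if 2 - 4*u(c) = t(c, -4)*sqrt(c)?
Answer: 19879/1296 + 7*sqrt(3)/4 ≈ 18.370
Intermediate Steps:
t(y, N) = -3 - 2*y
z(a) = -a/9 (z(a) = a*(-1/9) = -a/9)
u(c) = 1/2 - sqrt(c)*(-3 - 2*c)/4 (u(c) = 1/2 - (-3 - 2*c)*sqrt(c)/4 = 1/2 - sqrt(c)*(-3 - 2*c)/4)
(u(7 - 1*4) + z(1))**2 = ((1/2 + sqrt(7 - 1*4)*(3 + 2*(7 - 1*4))/4) - 1/9*1)**2 = ((1/2 + sqrt(7 - 4)*(3 + 2*(7 - 4))/4) - 1/9)**2 = ((1/2 + sqrt(3)*(3 + 2*3)/4) - 1/9)**2 = ((1/2 + sqrt(3)*(3 + 6)/4) - 1/9)**2 = ((1/2 + (1/4)*sqrt(3)*9) - 1/9)**2 = ((1/2 + 9*sqrt(3)/4) - 1/9)**2 = (7/18 + 9*sqrt(3)/4)**2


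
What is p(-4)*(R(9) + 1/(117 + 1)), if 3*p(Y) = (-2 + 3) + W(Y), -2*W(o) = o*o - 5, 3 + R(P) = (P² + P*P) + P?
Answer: -59475/236 ≈ -252.01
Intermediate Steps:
R(P) = -3 + P + 2*P² (R(P) = -3 + ((P² + P*P) + P) = -3 + ((P² + P²) + P) = -3 + (2*P² + P) = -3 + (P + 2*P²) = -3 + P + 2*P²)
W(o) = 5/2 - o²/2 (W(o) = -(o*o - 5)/2 = -(o² - 5)/2 = -(-5 + o²)/2 = 5/2 - o²/2)
p(Y) = 7/6 - Y²/6 (p(Y) = ((-2 + 3) + (5/2 - Y²/2))/3 = (1 + (5/2 - Y²/2))/3 = (7/2 - Y²/2)/3 = 7/6 - Y²/6)
p(-4)*(R(9) + 1/(117 + 1)) = (7/6 - ⅙*(-4)²)*((-3 + 9 + 2*9²) + 1/(117 + 1)) = (7/6 - ⅙*16)*((-3 + 9 + 2*81) + 1/118) = (7/6 - 8/3)*((-3 + 9 + 162) + 1/118) = -3*(168 + 1/118)/2 = -3/2*19825/118 = -59475/236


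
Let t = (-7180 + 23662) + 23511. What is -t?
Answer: -39993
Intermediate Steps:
t = 39993 (t = 16482 + 23511 = 39993)
-t = -1*39993 = -39993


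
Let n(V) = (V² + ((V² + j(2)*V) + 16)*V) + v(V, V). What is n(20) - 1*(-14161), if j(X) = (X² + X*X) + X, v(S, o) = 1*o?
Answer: 26901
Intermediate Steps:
v(S, o) = o
j(X) = X + 2*X² (j(X) = (X² + X²) + X = 2*X² + X = X + 2*X²)
n(V) = V + V² + V*(16 + V² + 10*V) (n(V) = (V² + ((V² + (2*(1 + 2*2))*V) + 16)*V) + V = (V² + ((V² + (2*(1 + 4))*V) + 16)*V) + V = (V² + ((V² + (2*5)*V) + 16)*V) + V = (V² + ((V² + 10*V) + 16)*V) + V = (V² + (16 + V² + 10*V)*V) + V = (V² + V*(16 + V² + 10*V)) + V = V + V² + V*(16 + V² + 10*V))
n(20) - 1*(-14161) = 20*(17 + 20² + 11*20) - 1*(-14161) = 20*(17 + 400 + 220) + 14161 = 20*637 + 14161 = 12740 + 14161 = 26901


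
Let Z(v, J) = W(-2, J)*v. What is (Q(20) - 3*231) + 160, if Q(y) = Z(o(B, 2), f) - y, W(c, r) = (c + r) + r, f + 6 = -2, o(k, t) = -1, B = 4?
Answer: -535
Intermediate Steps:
f = -8 (f = -6 - 2 = -8)
W(c, r) = c + 2*r
Z(v, J) = v*(-2 + 2*J) (Z(v, J) = (-2 + 2*J)*v = v*(-2 + 2*J))
Q(y) = 18 - y (Q(y) = 2*(-1)*(-1 - 8) - y = 2*(-1)*(-9) - y = 18 - y)
(Q(20) - 3*231) + 160 = ((18 - 1*20) - 3*231) + 160 = ((18 - 20) - 693) + 160 = (-2 - 693) + 160 = -695 + 160 = -535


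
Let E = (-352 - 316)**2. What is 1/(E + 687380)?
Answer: 1/1133604 ≈ 8.8214e-7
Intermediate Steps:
E = 446224 (E = (-668)**2 = 446224)
1/(E + 687380) = 1/(446224 + 687380) = 1/1133604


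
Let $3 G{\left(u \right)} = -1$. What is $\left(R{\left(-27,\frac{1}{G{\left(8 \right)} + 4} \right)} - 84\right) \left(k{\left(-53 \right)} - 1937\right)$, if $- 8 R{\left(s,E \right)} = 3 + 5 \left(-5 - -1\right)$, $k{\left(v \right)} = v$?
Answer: $\frac{651725}{4} \approx 1.6293 \cdot 10^{5}$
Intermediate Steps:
$G{\left(u \right)} = - \frac{1}{3}$ ($G{\left(u \right)} = \frac{1}{3} \left(-1\right) = - \frac{1}{3}$)
$R{\left(s,E \right)} = \frac{17}{8}$ ($R{\left(s,E \right)} = - \frac{3 + 5 \left(-5 - -1\right)}{8} = - \frac{3 + 5 \left(-5 + 1\right)}{8} = - \frac{3 + 5 \left(-4\right)}{8} = - \frac{3 - 20}{8} = \left(- \frac{1}{8}\right) \left(-17\right) = \frac{17}{8}$)
$\left(R{\left(-27,\frac{1}{G{\left(8 \right)} + 4} \right)} - 84\right) \left(k{\left(-53 \right)} - 1937\right) = \left(\frac{17}{8} - 84\right) \left(-53 - 1937\right) = \left(- \frac{655}{8}\right) \left(-1990\right) = \frac{651725}{4}$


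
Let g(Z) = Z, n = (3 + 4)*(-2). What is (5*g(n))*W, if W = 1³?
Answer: -70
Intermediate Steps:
W = 1
n = -14 (n = 7*(-2) = -14)
(5*g(n))*W = (5*(-14))*1 = -70*1 = -70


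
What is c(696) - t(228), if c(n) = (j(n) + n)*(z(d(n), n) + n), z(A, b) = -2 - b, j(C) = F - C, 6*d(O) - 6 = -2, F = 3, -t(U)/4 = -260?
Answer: -1046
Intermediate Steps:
t(U) = 1040 (t(U) = -4*(-260) = 1040)
d(O) = ⅔ (d(O) = 1 + (⅙)*(-2) = 1 - ⅓ = ⅔)
j(C) = 3 - C
c(n) = -6 (c(n) = ((3 - n) + n)*((-2 - n) + n) = 3*(-2) = -6)
c(696) - t(228) = -6 - 1*1040 = -6 - 1040 = -1046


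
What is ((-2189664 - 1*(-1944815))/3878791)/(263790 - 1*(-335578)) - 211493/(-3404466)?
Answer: 22349227287367625/359762797924029864 ≈ 0.062122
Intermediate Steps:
((-2189664 - 1*(-1944815))/3878791)/(263790 - 1*(-335578)) - 211493/(-3404466) = ((-2189664 + 1944815)*(1/3878791))/(263790 + 335578) - 211493*(-1/3404466) = -244849*1/3878791/599368 + 211493/3404466 = -244849/3878791*1/599368 + 211493/3404466 = -22259/211347564008 + 211493/3404466 = 22349227287367625/359762797924029864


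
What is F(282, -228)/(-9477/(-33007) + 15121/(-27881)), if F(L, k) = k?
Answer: 8070043926/9033485 ≈ 893.35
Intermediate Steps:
F(282, -228)/(-9477/(-33007) + 15121/(-27881)) = -228/(-9477/(-33007) + 15121/(-27881)) = -228/(-9477*(-1/33007) + 15121*(-1/27881)) = -228/(729/2539 - 15121/27881) = -228/(-18066970/70789859) = -228*(-70789859/18066970) = 8070043926/9033485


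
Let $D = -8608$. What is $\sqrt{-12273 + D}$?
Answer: $i \sqrt{20881} \approx 144.5 i$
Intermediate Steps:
$\sqrt{-12273 + D} = \sqrt{-12273 - 8608} = \sqrt{-20881} = i \sqrt{20881}$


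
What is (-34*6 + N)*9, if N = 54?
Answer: -1350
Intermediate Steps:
(-34*6 + N)*9 = (-34*6 + 54)*9 = (-204 + 54)*9 = -150*9 = -1350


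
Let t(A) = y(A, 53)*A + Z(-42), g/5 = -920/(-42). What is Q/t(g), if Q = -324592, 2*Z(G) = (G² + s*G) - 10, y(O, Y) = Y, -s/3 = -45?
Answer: -3408216/40391 ≈ -84.381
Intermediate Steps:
s = 135 (s = -3*(-45) = 135)
Z(G) = -5 + G²/2 + 135*G/2 (Z(G) = ((G² + 135*G) - 10)/2 = (-10 + G² + 135*G)/2 = -5 + G²/2 + 135*G/2)
g = 2300/21 (g = 5*(-920/(-42)) = 5*(-920*(-1/42)) = 5*(460/21) = 2300/21 ≈ 109.52)
t(A) = -1958 + 53*A (t(A) = 53*A + (-5 + (½)*(-42)² + (135/2)*(-42)) = 53*A + (-5 + (½)*1764 - 2835) = 53*A + (-5 + 882 - 2835) = 53*A - 1958 = -1958 + 53*A)
Q/t(g) = -324592/(-1958 + 53*(2300/21)) = -324592/(-1958 + 121900/21) = -324592/80782/21 = -324592*21/80782 = -3408216/40391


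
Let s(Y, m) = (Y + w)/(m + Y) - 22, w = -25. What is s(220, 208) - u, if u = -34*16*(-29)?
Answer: -6761349/428 ≈ -15798.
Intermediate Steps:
s(Y, m) = -22 + (-25 + Y)/(Y + m) (s(Y, m) = (Y - 25)/(m + Y) - 22 = (-25 + Y)/(Y + m) - 22 = -22 + (-25 + Y)/(Y + m))
u = 15776 (u = -544*(-29) = 15776)
s(220, 208) - u = (-25 - 22*208 - 21*220)/(220 + 208) - 1*15776 = (-25 - 4576 - 4620)/428 - 15776 = (1/428)*(-9221) - 15776 = -9221/428 - 15776 = -6761349/428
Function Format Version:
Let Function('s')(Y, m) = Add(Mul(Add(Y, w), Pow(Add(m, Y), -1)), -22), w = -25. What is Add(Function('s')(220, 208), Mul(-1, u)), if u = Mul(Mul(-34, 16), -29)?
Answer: Rational(-6761349, 428) ≈ -15798.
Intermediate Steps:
Function('s')(Y, m) = Add(-22, Mul(Pow(Add(Y, m), -1), Add(-25, Y))) (Function('s')(Y, m) = Add(Mul(Add(Y, -25), Pow(Add(m, Y), -1)), -22) = Add(Mul(Add(-25, Y), Pow(Add(Y, m), -1)), -22) = Add(Mul(Pow(Add(Y, m), -1), Add(-25, Y)), -22) = Add(-22, Mul(Pow(Add(Y, m), -1), Add(-25, Y))))
u = 15776 (u = Mul(-544, -29) = 15776)
Add(Function('s')(220, 208), Mul(-1, u)) = Add(Mul(Pow(Add(220, 208), -1), Add(-25, Mul(-22, 208), Mul(-21, 220))), Mul(-1, 15776)) = Add(Mul(Pow(428, -1), Add(-25, -4576, -4620)), -15776) = Add(Mul(Rational(1, 428), -9221), -15776) = Add(Rational(-9221, 428), -15776) = Rational(-6761349, 428)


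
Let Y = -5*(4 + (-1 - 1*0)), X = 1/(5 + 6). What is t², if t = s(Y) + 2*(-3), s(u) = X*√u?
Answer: (66 - I*√15)²/121 ≈ 35.876 - 4.2251*I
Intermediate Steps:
X = 1/11 ≈ 0.090909
Y = -15 (Y = -5*(4 + (-1 + 0)) = -5*(4 - 1) = -5*3 = -15)
s(u) = √u/11
t = -6 + I*√15/11 (t = √(-15)/11 + 2*(-3) = (I*√15)/11 - 6 = I*√15/11 - 6 = -6 + I*√15/11 ≈ -6.0 + 0.35209*I)
t² = (-6 + I*√15/11)²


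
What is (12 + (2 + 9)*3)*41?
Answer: 1845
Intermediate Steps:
(12 + (2 + 9)*3)*41 = (12 + 11*3)*41 = (12 + 33)*41 = 45*41 = 1845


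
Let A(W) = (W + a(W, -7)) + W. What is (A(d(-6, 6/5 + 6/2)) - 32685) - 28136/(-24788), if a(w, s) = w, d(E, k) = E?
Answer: -202653457/6197 ≈ -32702.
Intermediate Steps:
A(W) = 3*W (A(W) = (W + W) + W = 2*W + W = 3*W)
(A(d(-6, 6/5 + 6/2)) - 32685) - 28136/(-24788) = (3*(-6) - 32685) - 28136/(-24788) = (-18 - 32685) - 28136*(-1/24788) = -32703 + 7034/6197 = -202653457/6197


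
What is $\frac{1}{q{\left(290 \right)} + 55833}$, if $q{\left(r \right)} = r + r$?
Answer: $\frac{1}{56413} \approx 1.7726 \cdot 10^{-5}$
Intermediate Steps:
$q{\left(r \right)} = 2 r$
$\frac{1}{q{\left(290 \right)} + 55833} = \frac{1}{2 \cdot 290 + 55833} = \frac{1}{580 + 55833} = \frac{1}{56413}$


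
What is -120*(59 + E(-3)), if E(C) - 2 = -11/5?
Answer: -7056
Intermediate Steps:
E(C) = -⅕ (E(C) = 2 - 11/5 = -⅕)
-120*(59 + E(-3)) = -120*(59 - ⅕) = -120*294/5 = -7056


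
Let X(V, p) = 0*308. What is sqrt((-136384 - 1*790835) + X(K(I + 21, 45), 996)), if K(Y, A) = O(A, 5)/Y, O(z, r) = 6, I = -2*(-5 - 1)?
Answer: I*sqrt(927219) ≈ 962.92*I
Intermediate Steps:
I = 12 (I = -2*(-6) = 12)
K(Y, A) = 6/Y
X(V, p) = 0
sqrt((-136384 - 1*790835) + X(K(I + 21, 45), 996)) = sqrt((-136384 - 1*790835) + 0) = sqrt((-136384 - 790835) + 0) = sqrt(-927219 + 0) = sqrt(-927219) = I*sqrt(927219)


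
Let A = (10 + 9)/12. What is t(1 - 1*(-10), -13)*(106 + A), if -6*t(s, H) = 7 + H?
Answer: 1291/12 ≈ 107.58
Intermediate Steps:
t(s, H) = -7/6 - H/6 (t(s, H) = -(7 + H)/6 = -7/6 - H/6)
A = 19/12 (A = (1/12)*19 = 19/12 ≈ 1.5833)
t(1 - 1*(-10), -13)*(106 + A) = (-7/6 - 1/6*(-13))*(106 + 19/12) = (-7/6 + 13/6)*(1291/12) = 1*(1291/12) = 1291/12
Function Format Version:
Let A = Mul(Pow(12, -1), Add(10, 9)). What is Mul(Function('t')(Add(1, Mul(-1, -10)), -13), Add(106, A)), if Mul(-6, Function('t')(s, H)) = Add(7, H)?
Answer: Rational(1291, 12) ≈ 107.58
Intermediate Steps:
Function('t')(s, H) = Add(Rational(-7, 6), Mul(Rational(-1, 6), H)) (Function('t')(s, H) = Mul(Rational(-1, 6), Add(7, H)) = Add(Rational(-7, 6), Mul(Rational(-1, 6), H)))
A = Rational(19, 12) (A = Mul(Rational(1, 12), 19) = Rational(19, 12) ≈ 1.5833)
Mul(Function('t')(Add(1, Mul(-1, -10)), -13), Add(106, A)) = Mul(Add(Rational(-7, 6), Mul(Rational(-1, 6), -13)), Add(106, Rational(19, 12))) = Mul(Add(Rational(-7, 6), Rational(13, 6)), Rational(1291, 12)) = Mul(1, Rational(1291, 12)) = Rational(1291, 12)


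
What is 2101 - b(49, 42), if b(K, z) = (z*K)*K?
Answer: -98741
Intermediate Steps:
b(K, z) = z*K² (b(K, z) = (K*z)*K = z*K²)
2101 - b(49, 42) = 2101 - 42*49² = 2101 - 42*2401 = 2101 - 1*100842 = 2101 - 100842 = -98741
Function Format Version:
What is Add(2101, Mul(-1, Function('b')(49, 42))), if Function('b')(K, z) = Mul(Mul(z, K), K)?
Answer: -98741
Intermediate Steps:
Function('b')(K, z) = Mul(z, Pow(K, 2)) (Function('b')(K, z) = Mul(Mul(K, z), K) = Mul(z, Pow(K, 2)))
Add(2101, Mul(-1, Function('b')(49, 42))) = Add(2101, Mul(-1, Mul(42, Pow(49, 2)))) = Add(2101, Mul(-1, Mul(42, 2401))) = Add(2101, Mul(-1, 100842)) = Add(2101, -100842) = -98741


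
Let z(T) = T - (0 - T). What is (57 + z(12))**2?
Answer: 6561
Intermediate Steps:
z(T) = 2*T (z(T) = T - (-1)*T = T + T = 2*T)
(57 + z(12))**2 = (57 + 2*12)**2 = (57 + 24)**2 = 81**2 = 6561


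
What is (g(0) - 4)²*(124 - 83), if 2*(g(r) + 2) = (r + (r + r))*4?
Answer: 1476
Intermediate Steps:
g(r) = -2 + 6*r (g(r) = -2 + ((r + (r + r))*4)/2 = -2 + ((r + 2*r)*4)/2 = -2 + ((3*r)*4)/2 = -2 + (12*r)/2 = -2 + 6*r)
(g(0) - 4)²*(124 - 83) = ((-2 + 6*0) - 4)²*(124 - 83) = ((-2 + 0) - 4)²*41 = (-2 - 4)²*41 = (-6)²*41 = 36*41 = 1476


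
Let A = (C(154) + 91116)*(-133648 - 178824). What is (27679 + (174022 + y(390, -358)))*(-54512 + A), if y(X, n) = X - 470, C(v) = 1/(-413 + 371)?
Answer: -5740401054319108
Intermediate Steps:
C(v) = -1/42 (C(v) = 1/(-42) = -1/42)
y(X, n) = -470 + X
A = -597895017556/21 (A = (-1/42 + 91116)*(-133648 - 178824) = (3826871/42)*(-312472) = -597895017556/21 ≈ -2.8471e+10)
(27679 + (174022 + y(390, -358)))*(-54512 + A) = (27679 + (174022 + (-470 + 390)))*(-54512 - 597895017556/21) = (27679 + (174022 - 80))*(-597896162308/21) = (27679 + 173942)*(-597896162308/21) = 201621*(-597896162308/21) = -5740401054319108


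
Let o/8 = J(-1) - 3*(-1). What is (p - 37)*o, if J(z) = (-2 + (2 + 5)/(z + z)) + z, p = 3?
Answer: 952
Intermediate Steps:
J(z) = -2 + z + 7/(2*z) (J(z) = (-2 + 7/((2*z))) + z = (-2 + 7*(1/(2*z))) + z = (-2 + 7/(2*z)) + z = -2 + z + 7/(2*z))
o = -28 (o = 8*((-2 - 1 + (7/2)/(-1)) - 3*(-1)) = 8*((-2 - 1 + (7/2)*(-1)) + 3) = 8*((-2 - 1 - 7/2) + 3) = 8*(-13/2 + 3) = 8*(-7/2) = -28)
(p - 37)*o = (3 - 37)*(-28) = -34*(-28) = 952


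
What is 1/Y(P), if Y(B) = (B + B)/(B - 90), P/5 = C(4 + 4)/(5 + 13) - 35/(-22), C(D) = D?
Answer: -3161/806 ≈ -3.9218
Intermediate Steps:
P = 2015/198 (P = 5*((4 + 4)/(5 + 13) - 35/(-22)) = 5*(8/18 - 35*(-1/22)) = 5*(8*(1/18) + 35/22) = 5*(4/9 + 35/22) = 5*(403/198) = 2015/198 ≈ 10.177)
Y(B) = 2*B/(-90 + B) (Y(B) = (2*B)/(-90 + B) = 2*B/(-90 + B))
1/Y(P) = 1/(2*(2015/198)/(-90 + 2015/198)) = 1/(2*(2015/198)/(-15805/198)) = 1/(2*(2015/198)*(-198/15805)) = 1/(-806/3161) = -3161/806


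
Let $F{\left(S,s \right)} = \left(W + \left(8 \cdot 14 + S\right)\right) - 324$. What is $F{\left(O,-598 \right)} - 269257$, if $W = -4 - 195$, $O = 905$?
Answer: $-268763$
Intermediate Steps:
$W = -199$
$F{\left(S,s \right)} = -411 + S$ ($F{\left(S,s \right)} = \left(-199 + \left(8 \cdot 14 + S\right)\right) - 324 = \left(-199 + \left(112 + S\right)\right) - 324 = \left(-87 + S\right) - 324 = -411 + S$)
$F{\left(O,-598 \right)} - 269257 = \left(-411 + 905\right) - 269257 = 494 - 269257 = -268763$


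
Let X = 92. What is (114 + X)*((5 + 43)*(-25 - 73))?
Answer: -969024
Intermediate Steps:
(114 + X)*((5 + 43)*(-25 - 73)) = (114 + 92)*((5 + 43)*(-25 - 73)) = 206*(48*(-98)) = 206*(-4704) = -969024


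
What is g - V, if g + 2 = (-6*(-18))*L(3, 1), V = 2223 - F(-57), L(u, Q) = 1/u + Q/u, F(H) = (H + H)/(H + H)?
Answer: -2152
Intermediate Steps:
F(H) = 1 (F(H) = (2*H)/((2*H)) = (2*H)*(1/(2*H)) = 1)
L(u, Q) = 1/u + Q/u
V = 2222 (V = 2223 - 1*1 = 2223 - 1 = 2222)
g = 70 (g = -2 + (-6*(-18))*((1 + 1)/3) = -2 + 108*((⅓)*2) = -2 + 108*(⅔) = -2 + 72 = 70)
g - V = 70 - 1*2222 = 70 - 2222 = -2152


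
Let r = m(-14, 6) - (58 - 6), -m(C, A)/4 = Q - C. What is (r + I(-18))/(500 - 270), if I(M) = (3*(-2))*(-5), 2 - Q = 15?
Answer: -13/115 ≈ -0.11304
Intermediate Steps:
Q = -13 (Q = 2 - 1*15 = 2 - 15 = -13)
m(C, A) = 52 + 4*C (m(C, A) = -4*(-13 - C) = 52 + 4*C)
r = -56 (r = (52 + 4*(-14)) - (58 - 6) = (52 - 56) - 1*52 = -4 - 52 = -56)
I(M) = 30 (I(M) = -6*(-5) = 30)
(r + I(-18))/(500 - 270) = (-56 + 30)/(500 - 270) = -26/230 = (1/230)*(-26) = -13/115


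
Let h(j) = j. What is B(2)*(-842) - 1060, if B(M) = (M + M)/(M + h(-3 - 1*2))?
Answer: 188/3 ≈ 62.667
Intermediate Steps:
B(M) = 2*M/(-5 + M) (B(M) = (M + M)/(M + (-3 - 1*2)) = (2*M)/(M + (-3 - 2)) = (2*M)/(M - 5) = (2*M)/(-5 + M) = 2*M/(-5 + M))
B(2)*(-842) - 1060 = (2*2/(-5 + 2))*(-842) - 1060 = (2*2/(-3))*(-842) - 1060 = (2*2*(-⅓))*(-842) - 1060 = -4/3*(-842) - 1060 = 3368/3 - 1060 = 188/3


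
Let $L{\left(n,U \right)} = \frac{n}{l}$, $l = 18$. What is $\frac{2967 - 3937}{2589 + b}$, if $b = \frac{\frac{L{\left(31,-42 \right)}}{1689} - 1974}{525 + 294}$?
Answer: $- \frac{4830452172}{12880822733} \approx -0.37501$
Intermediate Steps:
$L{\left(n,U \right)} = \frac{n}{18}$
$b = - \frac{60013517}{24899238}$ ($b = \frac{\frac{\frac{1}{18} \cdot 31}{1689} - 1974}{525 + 294} = \frac{\frac{31}{18} \cdot \frac{1}{1689} - 1974}{819} = \left(\frac{31}{30402} - 1974\right) \frac{1}{819} = \left(- \frac{60013517}{30402}\right) \frac{1}{819} = - \frac{60013517}{24899238} \approx -2.4103$)
$\frac{2967 - 3937}{2589 + b} = \frac{2967 - 3937}{2589 - \frac{60013517}{24899238}} = - \frac{970}{\frac{64404113665}{24899238}} = \left(-970\right) \frac{24899238}{64404113665} = - \frac{4830452172}{12880822733}$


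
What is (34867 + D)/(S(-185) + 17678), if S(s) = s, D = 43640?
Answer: 26169/5831 ≈ 4.4879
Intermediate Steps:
(34867 + D)/(S(-185) + 17678) = (34867 + 43640)/(-185 + 17678) = 78507/17493 = 78507*(1/17493) = 26169/5831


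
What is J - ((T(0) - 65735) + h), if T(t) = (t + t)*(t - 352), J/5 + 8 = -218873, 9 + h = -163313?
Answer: -865348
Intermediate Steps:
h = -163322 (h = -9 - 163313 = -163322)
J = -1094405 (J = -40 + 5*(-218873) = -40 - 1094365 = -1094405)
T(t) = 2*t*(-352 + t) (T(t) = (2*t)*(-352 + t) = 2*t*(-352 + t))
J - ((T(0) - 65735) + h) = -1094405 - ((2*0*(-352 + 0) - 65735) - 163322) = -1094405 - ((2*0*(-352) - 65735) - 163322) = -1094405 - ((0 - 65735) - 163322) = -1094405 - (-65735 - 163322) = -1094405 - 1*(-229057) = -1094405 + 229057 = -865348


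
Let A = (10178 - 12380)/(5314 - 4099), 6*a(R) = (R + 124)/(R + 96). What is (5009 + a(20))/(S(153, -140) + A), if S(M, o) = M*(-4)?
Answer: -58833135/7209226 ≈ -8.1608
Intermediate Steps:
S(M, o) = -4*M
a(R) = (124 + R)/(6*(96 + R)) (a(R) = ((R + 124)/(R + 96))/6 = ((124 + R)/(96 + R))/6 = (124 + R)/(6*(96 + R)))
A = -734/405 (A = -2202/1215 = -2202*1/1215 = -734/405 ≈ -1.8123)
(5009 + a(20))/(S(153, -140) + A) = (5009 + (124 + 20)/(6*(96 + 20)))/(-4*153 - 734/405) = (5009 + (1/6)*144/116)/(-612 - 734/405) = (5009 + (1/6)*(1/116)*144)/(-248594/405) = (5009 + 6/29)*(-405/248594) = (145267/29)*(-405/248594) = -58833135/7209226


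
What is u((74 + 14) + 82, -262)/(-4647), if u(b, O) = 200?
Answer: -200/4647 ≈ -0.043038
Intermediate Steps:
u((74 + 14) + 82, -262)/(-4647) = 200/(-4647) = 200*(-1/4647) = -200/4647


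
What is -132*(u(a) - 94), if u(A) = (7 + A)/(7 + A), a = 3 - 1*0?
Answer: 12276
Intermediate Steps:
a = 3 (a = 3 + 0 = 3)
u(A) = 1
-132*(u(a) - 94) = -132*(1 - 94) = -132*(-93) = 12276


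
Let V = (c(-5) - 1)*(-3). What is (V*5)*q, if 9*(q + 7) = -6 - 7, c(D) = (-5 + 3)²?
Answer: 380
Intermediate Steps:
c(D) = 4 (c(D) = (-2)² = 4)
q = -76/9 (q = -7 + (-6 - 7)/9 = -7 + (⅑)*(-13) = -7 - 13/9 = -76/9 ≈ -8.4444)
V = -9 (V = (4 - 1)*(-3) = 3*(-3) = -9)
(V*5)*q = -9*5*(-76/9) = -45*(-76/9) = 380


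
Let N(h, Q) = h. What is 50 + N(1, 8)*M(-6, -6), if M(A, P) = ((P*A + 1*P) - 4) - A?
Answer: 82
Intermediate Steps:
M(A, P) = -4 + P - A + A*P (M(A, P) = ((A*P + P) - 4) - A = ((P + A*P) - 4) - A = (-4 + P + A*P) - A = -4 + P - A + A*P)
50 + N(1, 8)*M(-6, -6) = 50 + 1*(-4 - 6 - 1*(-6) - 6*(-6)) = 50 + 1*(-4 - 6 + 6 + 36) = 50 + 1*32 = 50 + 32 = 82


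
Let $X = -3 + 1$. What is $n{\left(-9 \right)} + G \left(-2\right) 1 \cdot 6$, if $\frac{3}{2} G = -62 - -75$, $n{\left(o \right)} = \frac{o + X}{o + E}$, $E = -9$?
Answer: $- \frac{1861}{18} \approx -103.39$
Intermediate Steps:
$X = -2$
$n{\left(o \right)} = \frac{-2 + o}{-9 + o}$ ($n{\left(o \right)} = \frac{o - 2}{o - 9} = \frac{-2 + o}{-9 + o}$)
$G = \frac{26}{3}$ ($G = \frac{2 \left(-62 - -75\right)}{3} = \frac{2 \left(-62 + 75\right)}{3} = \frac{2}{3} \cdot 13 = \frac{26}{3} \approx 8.6667$)
$n{\left(-9 \right)} + G \left(-2\right) 1 \cdot 6 = \frac{-2 - 9}{-9 - 9} + \frac{26 \left(-2\right) 1 \cdot 6}{3} = \frac{1}{-18} \left(-11\right) + \frac{26 \left(\left(-2\right) 6\right)}{3} = \left(- \frac{1}{18}\right) \left(-11\right) + \frac{26}{3} \left(-12\right) = \frac{11}{18} - 104 = - \frac{1861}{18}$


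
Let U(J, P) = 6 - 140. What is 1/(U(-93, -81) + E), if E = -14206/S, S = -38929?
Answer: -38929/5202280 ≈ -0.0074831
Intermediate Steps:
E = 14206/38929 (E = -14206/(-38929) = -14206*(-1/38929) = 14206/38929 ≈ 0.36492)
U(J, P) = -134
1/(U(-93, -81) + E) = 1/(-134 + 14206/38929) = 1/(-5202280/38929) = -38929/5202280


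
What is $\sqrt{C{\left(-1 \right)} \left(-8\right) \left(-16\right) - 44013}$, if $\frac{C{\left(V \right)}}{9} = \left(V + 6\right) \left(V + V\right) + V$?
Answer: $i \sqrt{56685} \approx 238.09 i$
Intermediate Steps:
$C{\left(V \right)} = 9 V + 18 V \left(6 + V\right)$ ($C{\left(V \right)} = 9 \left(\left(V + 6\right) \left(V + V\right) + V\right) = 9 \left(\left(6 + V\right) 2 V + V\right) = 9 \left(2 V \left(6 + V\right) + V\right) = 9 \left(V + 2 V \left(6 + V\right)\right) = 9 V + 18 V \left(6 + V\right)$)
$\sqrt{C{\left(-1 \right)} \left(-8\right) \left(-16\right) - 44013} = \sqrt{9 \left(-1\right) \left(13 + 2 \left(-1\right)\right) \left(-8\right) \left(-16\right) - 44013} = \sqrt{9 \left(-1\right) \left(13 - 2\right) \left(-8\right) \left(-16\right) - 44013} = \sqrt{9 \left(-1\right) 11 \left(-8\right) \left(-16\right) - 44013} = \sqrt{\left(-99\right) \left(-8\right) \left(-16\right) - 44013} = \sqrt{792 \left(-16\right) - 44013} = \sqrt{-12672 - 44013} = \sqrt{-56685} = i \sqrt{56685}$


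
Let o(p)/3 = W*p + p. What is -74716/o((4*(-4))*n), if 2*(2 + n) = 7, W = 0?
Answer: 18679/18 ≈ 1037.7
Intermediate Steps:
n = 3/2 (n = -2 + (½)*7 = -2 + 7/2 = 3/2 ≈ 1.5000)
o(p) = 3*p (o(p) = 3*(0*p + p) = 3*(0 + p) = 3*p)
-74716/o((4*(-4))*n) = -74716/(3*((4*(-4))*(3/2))) = -74716/(3*(-16*3/2)) = -74716/(3*(-24)) = -74716/(-72) = -74716*(-1/72) = 18679/18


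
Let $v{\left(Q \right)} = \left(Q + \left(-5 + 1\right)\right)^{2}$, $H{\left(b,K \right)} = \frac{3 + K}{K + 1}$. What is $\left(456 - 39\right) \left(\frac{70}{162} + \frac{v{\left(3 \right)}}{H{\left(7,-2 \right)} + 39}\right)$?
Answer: $\frac{196129}{1026} \approx 191.16$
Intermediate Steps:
$H{\left(b,K \right)} = \frac{3 + K}{1 + K}$
$v{\left(Q \right)} = \left(-4 + Q\right)^{2}$ ($v{\left(Q \right)} = \left(Q - 4\right)^{2} = \left(-4 + Q\right)^{2}$)
$\left(456 - 39\right) \left(\frac{70}{162} + \frac{v{\left(3 \right)}}{H{\left(7,-2 \right)} + 39}\right) = \left(456 - 39\right) \left(\frac{70}{162} + \frac{\left(-4 + 3\right)^{2}}{\frac{3 - 2}{1 - 2} + 39}\right) = 417 \left(70 \cdot \frac{1}{162} + \frac{\left(-1\right)^{2}}{\frac{1}{-1} \cdot 1 + 39}\right) = 417 \left(\frac{35}{81} + 1 \frac{1}{\left(-1\right) 1 + 39}\right) = 417 \left(\frac{35}{81} + 1 \frac{1}{-1 + 39}\right) = 417 \left(\frac{35}{81} + 1 \cdot \frac{1}{38}\right) = 417 \left(\frac{35}{81} + \frac{1}{38}\right) = 417 \cdot \frac{1411}{3078} = \frac{196129}{1026}$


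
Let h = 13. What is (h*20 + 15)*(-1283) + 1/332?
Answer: -117137899/332 ≈ -3.5283e+5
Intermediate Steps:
(h*20 + 15)*(-1283) + 1/332 = (13*20 + 15)*(-1283) + 1/332 = (260 + 15)*(-1283) + 1/332 = 275*(-1283) + 1/332 = -352825 + 1/332 = -117137899/332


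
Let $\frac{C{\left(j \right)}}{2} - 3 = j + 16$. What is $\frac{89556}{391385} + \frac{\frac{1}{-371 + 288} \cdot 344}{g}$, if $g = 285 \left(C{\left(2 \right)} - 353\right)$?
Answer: $\frac{131794341884}{575860797285} \approx 0.22886$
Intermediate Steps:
$C{\left(j \right)} = 38 + 2 j$ ($C{\left(j \right)} = 6 + 2 \left(j + 16\right) = 6 + 2 \left(16 + j\right) = 6 + \left(32 + 2 j\right) = 38 + 2 j$)
$g = -88635$ ($g = 285 \left(\left(38 + 2 \cdot 2\right) - 353\right) = 285 \left(\left(38 + 4\right) - 353\right) = 285 \left(42 - 353\right) = 285 \left(-311\right) = -88635$)
$\frac{89556}{391385} + \frac{\frac{1}{-371 + 288} \cdot 344}{g} = \frac{89556}{391385} + \frac{\frac{1}{-371 + 288} \cdot 344}{-88635} = 89556 \cdot \frac{1}{391385} + \frac{1}{-83} \cdot 344 \left(- \frac{1}{88635}\right) = \frac{89556}{391385} + \left(- \frac{1}{83}\right) 344 \left(- \frac{1}{88635}\right) = \frac{89556}{391385} - - \frac{344}{7356705} = \frac{89556}{391385} + \frac{344}{7356705} = \frac{131794341884}{575860797285}$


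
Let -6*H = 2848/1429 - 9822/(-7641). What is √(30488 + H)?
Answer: √403871771902468251/3639663 ≈ 174.61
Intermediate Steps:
H = -5966201/10918989 (H = -(2848/1429 - 9822/(-7641))/6 = -(2848*(1/1429) - 9822*(-1/7641))/6 = -(2848/1429 + 3274/2547)/6 = -⅙*11932402/3639663 = -5966201/10918989 ≈ -0.54641)
√(30488 + H) = √(30488 - 5966201/10918989) = √(332892170431/10918989) = √403871771902468251/3639663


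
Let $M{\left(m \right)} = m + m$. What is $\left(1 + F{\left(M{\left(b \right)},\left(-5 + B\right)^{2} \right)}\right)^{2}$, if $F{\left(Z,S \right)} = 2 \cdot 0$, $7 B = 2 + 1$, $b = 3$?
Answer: $1$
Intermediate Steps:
$M{\left(m \right)} = 2 m$
$B = \frac{3}{7}$ ($B = \frac{2 + 1}{7} = \frac{1}{7} \cdot 3 = \frac{3}{7} \approx 0.42857$)
$F{\left(Z,S \right)} = 0$
$\left(1 + F{\left(M{\left(b \right)},\left(-5 + B\right)^{2} \right)}\right)^{2} = \left(1 + 0\right)^{2} = 1^{2} = 1$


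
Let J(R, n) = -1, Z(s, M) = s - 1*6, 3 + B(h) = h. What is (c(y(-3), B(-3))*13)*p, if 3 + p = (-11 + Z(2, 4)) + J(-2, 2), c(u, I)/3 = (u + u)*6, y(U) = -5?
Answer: 44460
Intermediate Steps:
B(h) = -3 + h
Z(s, M) = -6 + s (Z(s, M) = s - 6 = -6 + s)
c(u, I) = 36*u (c(u, I) = 3*((u + u)*6) = 3*((2*u)*6) = 3*(12*u) = 36*u)
p = -19 (p = -3 + ((-11 + (-6 + 2)) - 1) = -3 + ((-11 - 4) - 1) = -3 + (-15 - 1) = -3 - 16 = -19)
(c(y(-3), B(-3))*13)*p = ((36*(-5))*13)*(-19) = -180*13*(-19) = -2340*(-19) = 44460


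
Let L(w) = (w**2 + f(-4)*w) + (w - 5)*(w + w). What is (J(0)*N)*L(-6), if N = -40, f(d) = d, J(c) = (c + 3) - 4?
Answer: 7680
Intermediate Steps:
J(c) = -1 + c (J(c) = (3 + c) - 4 = -1 + c)
L(w) = w**2 - 4*w + 2*w*(-5 + w) (L(w) = (w**2 - 4*w) + (w - 5)*(w + w) = (w**2 - 4*w) + (-5 + w)*(2*w) = (w**2 - 4*w) + 2*w*(-5 + w) = w**2 - 4*w + 2*w*(-5 + w))
(J(0)*N)*L(-6) = ((-1 + 0)*(-40))*(-6*(-14 + 3*(-6))) = (-1*(-40))*(-6*(-14 - 18)) = 40*(-6*(-32)) = 40*192 = 7680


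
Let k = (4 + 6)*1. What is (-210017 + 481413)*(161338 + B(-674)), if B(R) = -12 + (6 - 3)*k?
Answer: 43791372976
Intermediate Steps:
k = 10 (k = 10*1 = 10)
B(R) = 18 (B(R) = -12 + (6 - 3)*10 = -12 + 3*10 = -12 + 30 = 18)
(-210017 + 481413)*(161338 + B(-674)) = (-210017 + 481413)*(161338 + 18) = 271396*161356 = 43791372976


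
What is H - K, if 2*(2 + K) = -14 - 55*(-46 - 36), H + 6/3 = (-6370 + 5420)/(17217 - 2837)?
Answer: -3232719/1438 ≈ -2248.1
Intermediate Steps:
H = -2971/1438 (H = -2 + (-6370 + 5420)/(17217 - 2837) = -2 - 950/14380 = -2 - 950*1/14380 = -2 - 95/1438 = -2971/1438 ≈ -2.0661)
K = 2246 (K = -2 + (-14 - 55*(-46 - 36))/2 = -2 + (-14 - 55*(-82))/2 = -2 + (-14 + 4510)/2 = -2 + (½)*4496 = -2 + 2248 = 2246)
H - K = -2971/1438 - 1*2246 = -2971/1438 - 2246 = -3232719/1438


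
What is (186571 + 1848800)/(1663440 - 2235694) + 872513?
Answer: 499297018931/572254 ≈ 8.7251e+5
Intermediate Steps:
(186571 + 1848800)/(1663440 - 2235694) + 872513 = 2035371/(-572254) + 872513 = 2035371*(-1/572254) + 872513 = -2035371/572254 + 872513 = 499297018931/572254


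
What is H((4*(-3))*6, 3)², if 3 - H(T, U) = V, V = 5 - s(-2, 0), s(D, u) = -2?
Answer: 16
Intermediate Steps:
V = 7 (V = 5 - 1*(-2) = 5 + 2 = 7)
H(T, U) = -4 (H(T, U) = 3 - 1*7 = 3 - 7 = -4)
H((4*(-3))*6, 3)² = (-4)² = 16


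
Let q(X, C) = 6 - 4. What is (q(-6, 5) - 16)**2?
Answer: 196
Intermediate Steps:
q(X, C) = 2
(q(-6, 5) - 16)**2 = (2 - 16)**2 = (-14)**2 = 196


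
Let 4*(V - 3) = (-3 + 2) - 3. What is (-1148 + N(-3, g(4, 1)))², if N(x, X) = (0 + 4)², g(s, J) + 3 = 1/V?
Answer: 1281424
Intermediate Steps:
V = 2 (V = 3 + ((-3 + 2) - 3)/4 = 3 + (-1 - 3)/4 = 3 + (¼)*(-4) = 3 - 1 = 2)
g(s, J) = -5/2 (g(s, J) = -3 + 1/2 = -3 + ½ = -5/2)
N(x, X) = 16 (N(x, X) = 4² = 16)
(-1148 + N(-3, g(4, 1)))² = (-1148 + 16)² = (-1132)² = 1281424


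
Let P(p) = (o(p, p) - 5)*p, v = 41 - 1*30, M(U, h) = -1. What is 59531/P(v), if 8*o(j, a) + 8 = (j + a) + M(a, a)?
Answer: -476248/297 ≈ -1603.5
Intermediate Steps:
o(j, a) = -9/8 + a/8 + j/8 (o(j, a) = -1 + ((j + a) - 1)/8 = -1 + ((a + j) - 1)/8 = -1 + (-1 + a + j)/8 = -1 + (-⅛ + a/8 + j/8) = -9/8 + a/8 + j/8)
v = 11 (v = 41 - 30 = 11)
P(p) = p*(-49/8 + p/4) (P(p) = ((-9/8 + p/8 + p/8) - 5)*p = ((-9/8 + p/4) - 5)*p = (-49/8 + p/4)*p = p*(-49/8 + p/4))
59531/P(v) = 59531/(((⅛)*11*(-49 + 2*11))) = 59531/(((⅛)*11*(-49 + 22))) = 59531/(((⅛)*11*(-27))) = 59531/(-297/8) = 59531*(-8/297) = -476248/297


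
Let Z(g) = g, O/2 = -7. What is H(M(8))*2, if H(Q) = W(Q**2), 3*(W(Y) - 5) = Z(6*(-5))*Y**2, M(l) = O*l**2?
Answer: -12890270597110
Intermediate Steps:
O = -14 (O = 2*(-7) = -14)
M(l) = -14*l**2
W(Y) = 5 - 10*Y**2 (W(Y) = 5 + ((6*(-5))*Y**2)/3 = 5 + (-30*Y**2)/3 = 5 - 10*Y**2)
H(Q) = 5 - 10*Q**4
H(M(8))*2 = (5 - 10*(-14*8**2)**4)*2 = (5 - 10*(-14*64)**4)*2 = (5 - 10*(-896)**4)*2 = (5 - 10*644513529856)*2 = (5 - 6445135298560)*2 = -6445135298555*2 = -12890270597110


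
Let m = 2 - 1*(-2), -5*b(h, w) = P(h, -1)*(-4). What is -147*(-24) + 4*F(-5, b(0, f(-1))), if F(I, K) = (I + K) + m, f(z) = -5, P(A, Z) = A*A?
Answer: 3524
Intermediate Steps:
P(A, Z) = A²
b(h, w) = 4*h²/5 (b(h, w) = -h²*(-4)/5 = -(-4)*h²/5 = 4*h²/5)
m = 4 (m = 2 + 2 = 4)
F(I, K) = 4 + I + K (F(I, K) = (I + K) + 4 = 4 + I + K)
-147*(-24) + 4*F(-5, b(0, f(-1))) = -147*(-24) + 4*(4 - 5 + (⅘)*0²) = 3528 + 4*(4 - 5 + (⅘)*0) = 3528 + 4*(4 - 5 + 0) = 3528 + 4*(-1) = 3528 - 4 = 3524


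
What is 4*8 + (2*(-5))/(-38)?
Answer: 613/19 ≈ 32.263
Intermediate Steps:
4*8 + (2*(-5))/(-38) = 32 - 1/38*(-10) = 32 + 5/19 = 613/19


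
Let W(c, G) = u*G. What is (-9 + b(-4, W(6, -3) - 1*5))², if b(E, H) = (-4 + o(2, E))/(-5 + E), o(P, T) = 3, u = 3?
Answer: 6400/81 ≈ 79.012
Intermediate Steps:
W(c, G) = 3*G
b(E, H) = -1/(-5 + E) (b(E, H) = (-4 + 3)/(-5 + E) = -1/(-5 + E))
(-9 + b(-4, W(6, -3) - 1*5))² = (-9 - 1/(-5 - 4))² = (-9 - 1/(-9))² = (-9 - 1*(-⅑))² = (-9 + ⅑)² = (-80/9)² = 6400/81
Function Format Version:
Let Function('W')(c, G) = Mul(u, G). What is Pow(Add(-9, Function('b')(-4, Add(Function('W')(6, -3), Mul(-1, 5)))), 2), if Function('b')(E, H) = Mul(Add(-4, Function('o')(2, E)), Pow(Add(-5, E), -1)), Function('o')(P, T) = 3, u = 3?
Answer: Rational(6400, 81) ≈ 79.012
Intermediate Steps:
Function('W')(c, G) = Mul(3, G)
Function('b')(E, H) = Mul(-1, Pow(Add(-5, E), -1)) (Function('b')(E, H) = Mul(Add(-4, 3), Pow(Add(-5, E), -1)) = Mul(-1, Pow(Add(-5, E), -1)))
Pow(Add(-9, Function('b')(-4, Add(Function('W')(6, -3), Mul(-1, 5)))), 2) = Pow(Add(-9, Mul(-1, Pow(Add(-5, -4), -1))), 2) = Pow(Add(-9, Mul(-1, Pow(-9, -1))), 2) = Pow(Add(-9, Mul(-1, Rational(-1, 9))), 2) = Pow(Add(-9, Rational(1, 9)), 2) = Pow(Rational(-80, 9), 2) = Rational(6400, 81)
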